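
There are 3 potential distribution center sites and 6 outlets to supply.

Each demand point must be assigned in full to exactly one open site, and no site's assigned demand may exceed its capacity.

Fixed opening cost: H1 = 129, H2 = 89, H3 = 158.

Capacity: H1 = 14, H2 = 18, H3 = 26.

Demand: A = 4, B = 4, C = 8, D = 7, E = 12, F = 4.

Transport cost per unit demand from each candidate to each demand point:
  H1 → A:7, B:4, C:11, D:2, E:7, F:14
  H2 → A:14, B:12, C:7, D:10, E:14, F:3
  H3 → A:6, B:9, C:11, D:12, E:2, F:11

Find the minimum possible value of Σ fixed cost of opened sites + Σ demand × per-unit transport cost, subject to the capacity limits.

Open {H2, H3}; cheapest assignment that respects the capacities:
  H2 (cap 18, load 16): B, C, F — cost 4×12 + 8×7 + 4×3 = 116
  H3 (cap 26, load 23): A, D, E — cost 4×6 + 7×12 + 12×2 = 132
  Shipping 248, fixed 247 → total 495.
  Any other capacity-feasible assignment to {H2, H3} ships for at least 248.
Compare {H1, H2, H3}: its best feasible assignment gives total 522.
Every other set of open sites that can feasibly serve all demand totals ≥ 522 even under its best assignment. Minimum: 495.

495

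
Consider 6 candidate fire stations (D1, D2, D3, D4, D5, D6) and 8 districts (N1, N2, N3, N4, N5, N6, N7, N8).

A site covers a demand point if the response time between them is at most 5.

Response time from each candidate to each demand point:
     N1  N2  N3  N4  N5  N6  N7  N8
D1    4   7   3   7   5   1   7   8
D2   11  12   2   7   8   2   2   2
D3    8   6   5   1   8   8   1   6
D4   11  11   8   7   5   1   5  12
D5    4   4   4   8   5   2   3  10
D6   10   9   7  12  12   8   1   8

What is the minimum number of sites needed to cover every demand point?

3

Coverage sets (demand points within 5 of each site):
  D1: {N1, N3, N5, N6}
  D2: {N3, N6, N7, N8}
  D3: {N3, N4, N7}
  D4: {N5, N6, N7}
  D5: {N1, N2, N3, N5, N6, N7}
  D6: {N7}
No 2 sites suffice: every size-2 union leaves at least one demand point uncovered.
But {D2, D3, D5} covers everything, so the minimum is 3.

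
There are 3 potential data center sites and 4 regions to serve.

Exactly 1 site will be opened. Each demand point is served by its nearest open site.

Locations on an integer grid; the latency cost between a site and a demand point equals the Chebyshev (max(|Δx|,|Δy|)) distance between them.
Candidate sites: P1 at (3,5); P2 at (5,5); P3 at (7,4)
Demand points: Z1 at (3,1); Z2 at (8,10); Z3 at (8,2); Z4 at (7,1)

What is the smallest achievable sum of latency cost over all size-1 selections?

Open {P3}.
  Z1→P3 4, Z2→P3 6, Z3→P3 2, Z4→P3 3  ⇒ total 15.
Compare {P2}: total 16.
Compare {P1}: total 18.

15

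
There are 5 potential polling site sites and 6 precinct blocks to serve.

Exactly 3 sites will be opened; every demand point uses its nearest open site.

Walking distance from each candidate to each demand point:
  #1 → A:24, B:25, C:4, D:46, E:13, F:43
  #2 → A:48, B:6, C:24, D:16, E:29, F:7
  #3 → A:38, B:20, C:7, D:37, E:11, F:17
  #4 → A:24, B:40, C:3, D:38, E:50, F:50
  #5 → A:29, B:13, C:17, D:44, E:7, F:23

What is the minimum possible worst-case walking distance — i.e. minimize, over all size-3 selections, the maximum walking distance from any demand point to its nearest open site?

24

Open {#1, #2, #3}.
  Farthest demand point is A at walking distance 24 (to #1); all others are ≤ 24.
With {#1, #2, #4} the worst case is 24.
With {#1, #2, #5} the worst case is 24.
No size-3 selection achieves below 24.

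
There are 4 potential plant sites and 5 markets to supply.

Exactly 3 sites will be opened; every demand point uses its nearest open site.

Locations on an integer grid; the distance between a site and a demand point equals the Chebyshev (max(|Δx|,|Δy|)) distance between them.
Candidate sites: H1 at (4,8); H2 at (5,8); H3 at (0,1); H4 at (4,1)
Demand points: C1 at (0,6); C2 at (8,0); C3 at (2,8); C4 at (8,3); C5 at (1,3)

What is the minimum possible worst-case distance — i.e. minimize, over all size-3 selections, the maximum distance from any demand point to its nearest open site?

Open {H1, H2, H4}.
  Farthest demand point is C1 at distance 4 (to H1); all others are ≤ 4.
With {H1, H3, H4} the worst case is 4.
With {H2, H3, H4} the worst case is 5.
No size-3 selection achieves below 4.

4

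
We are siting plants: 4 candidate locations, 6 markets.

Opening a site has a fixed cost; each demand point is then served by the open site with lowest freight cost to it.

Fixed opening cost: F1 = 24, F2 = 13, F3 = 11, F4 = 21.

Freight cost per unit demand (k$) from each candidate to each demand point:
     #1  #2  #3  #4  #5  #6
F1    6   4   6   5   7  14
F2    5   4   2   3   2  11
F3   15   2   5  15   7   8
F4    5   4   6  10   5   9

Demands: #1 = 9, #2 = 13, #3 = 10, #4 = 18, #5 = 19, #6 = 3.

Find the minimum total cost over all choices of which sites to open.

Open {F2, F3}: assign each demand point to its cheapest open site.
  #1→F2 9×5=45, #2→F3 13×2=26, #3→F2 10×2=20, #4→F2 18×3=54, #5→F2 19×2=38, #6→F3 3×8=24
  freight cost 207, fixed 24 → total 231.
Compare {F2, F3, F4}: freight cost 207 + fixed 45 = 252.
Compare {F2}: freight cost 242 + fixed 13 = 255.
Compare {F1, F2, F3}: freight cost 207 + fixed 48 = 255.
All other subsets cost ≥ 252. Minimum total cost: 231.

231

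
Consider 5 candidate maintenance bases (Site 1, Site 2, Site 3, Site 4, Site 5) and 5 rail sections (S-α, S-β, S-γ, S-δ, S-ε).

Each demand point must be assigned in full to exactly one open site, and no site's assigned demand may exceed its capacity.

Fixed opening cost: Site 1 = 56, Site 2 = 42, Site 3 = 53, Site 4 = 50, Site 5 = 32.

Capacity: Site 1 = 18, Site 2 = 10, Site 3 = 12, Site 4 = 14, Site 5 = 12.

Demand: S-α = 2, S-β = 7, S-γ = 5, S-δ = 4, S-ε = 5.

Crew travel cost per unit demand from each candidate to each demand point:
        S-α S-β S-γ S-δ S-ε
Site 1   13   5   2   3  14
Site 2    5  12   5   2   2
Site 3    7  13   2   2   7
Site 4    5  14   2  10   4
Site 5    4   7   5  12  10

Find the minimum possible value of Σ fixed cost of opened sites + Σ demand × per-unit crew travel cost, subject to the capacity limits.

Open {Site 1, Site 2}; cheapest assignment that respects the capacities:
  Site 1 (cap 18, load 16): S-β, S-γ, S-δ — cost 7×5 + 5×2 + 4×3 = 57
  Site 2 (cap 10, load 7): S-α, S-ε — cost 2×5 + 5×2 = 20
  Shipping 77, fixed 98 → total 175.
  Any other capacity-feasible assignment to {Site 1, Site 2} ships for at least 77.
Compare {Site 1, Site 4}: its best feasible assignment gives total 193.
Compare {Site 1, Site 2, Site 5}: its best feasible assignment gives total 201.
Every other set of open sites that can feasibly serve all demand totals ≥ 193 even under its best assignment. Minimum: 175.

175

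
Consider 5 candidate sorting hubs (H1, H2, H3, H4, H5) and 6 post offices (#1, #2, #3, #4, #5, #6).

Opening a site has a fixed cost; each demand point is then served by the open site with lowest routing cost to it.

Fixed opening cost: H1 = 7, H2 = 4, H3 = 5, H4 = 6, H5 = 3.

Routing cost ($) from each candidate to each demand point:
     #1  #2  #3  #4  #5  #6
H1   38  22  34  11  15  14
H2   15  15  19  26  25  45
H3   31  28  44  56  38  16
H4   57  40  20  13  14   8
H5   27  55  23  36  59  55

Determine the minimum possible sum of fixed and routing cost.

Open {H2, H4}: assign each demand point to its cheapest open site.
  #1→H2 15, #2→H2 15, #3→H2 19, #4→H4 13, #5→H4 14, #6→H4 8
  routing cost 84, fixed 10 → total 94.
Compare {H2, H4, H5}: routing cost 84 + fixed 13 = 97.
Compare {H1, H2, H4}: routing cost 82 + fixed 17 = 99.
Compare {H2, H3, H4}: routing cost 84 + fixed 15 = 99.
All other subsets cost ≥ 97. Minimum total cost: 94.

94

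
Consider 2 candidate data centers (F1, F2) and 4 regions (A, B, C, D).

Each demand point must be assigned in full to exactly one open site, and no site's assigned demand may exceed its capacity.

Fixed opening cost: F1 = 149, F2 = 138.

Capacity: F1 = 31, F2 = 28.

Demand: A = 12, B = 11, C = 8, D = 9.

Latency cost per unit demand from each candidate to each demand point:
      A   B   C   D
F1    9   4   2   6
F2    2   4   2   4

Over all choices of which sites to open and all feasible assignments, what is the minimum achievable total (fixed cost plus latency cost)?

Open {F1, F2}; cheapest assignment that respects the capacities:
  F1 (cap 31, load 19): B, C — cost 11×4 + 8×2 = 60
  F2 (cap 28, load 21): A, D — cost 12×2 + 9×4 = 60
  Shipping 120, fixed 287 → total 407.
  Any other capacity-feasible assignment to {F1, F2} ships for at least 120.
Total demand is 40 and no other set of sites has combined capacity ≥ 40, so {F1, F2} is the only feasible choice of open sites. Minimum: 407.

407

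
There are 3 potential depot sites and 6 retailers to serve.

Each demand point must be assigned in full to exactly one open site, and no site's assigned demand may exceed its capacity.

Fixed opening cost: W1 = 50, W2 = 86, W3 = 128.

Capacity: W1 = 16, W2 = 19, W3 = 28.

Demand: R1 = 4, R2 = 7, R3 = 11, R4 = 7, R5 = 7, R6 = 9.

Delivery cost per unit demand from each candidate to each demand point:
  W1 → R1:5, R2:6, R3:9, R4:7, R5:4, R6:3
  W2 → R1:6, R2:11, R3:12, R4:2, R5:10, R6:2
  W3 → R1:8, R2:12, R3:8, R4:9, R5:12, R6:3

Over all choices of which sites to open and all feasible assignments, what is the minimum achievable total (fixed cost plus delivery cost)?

486

Open {W1, W2, W3}; cheapest assignment that respects the capacities:
  W1 (cap 16, load 14): R2, R5 — cost 7×6 + 7×4 = 70
  W2 (cap 19, load 16): R4, R6 — cost 7×2 + 9×2 = 32
  W3 (cap 28, load 15): R1, R3 — cost 4×8 + 11×8 = 120
  Shipping 222, fixed 264 → total 486.
  Any other capacity-feasible assignment to {W1, W2, W3} ships for at least 222.
Compare {W2, W3}: its best feasible assignment gives total 521.
Every other set of open sites that can feasibly serve all demand totals ≥ 521 even under its best assignment. Minimum: 486.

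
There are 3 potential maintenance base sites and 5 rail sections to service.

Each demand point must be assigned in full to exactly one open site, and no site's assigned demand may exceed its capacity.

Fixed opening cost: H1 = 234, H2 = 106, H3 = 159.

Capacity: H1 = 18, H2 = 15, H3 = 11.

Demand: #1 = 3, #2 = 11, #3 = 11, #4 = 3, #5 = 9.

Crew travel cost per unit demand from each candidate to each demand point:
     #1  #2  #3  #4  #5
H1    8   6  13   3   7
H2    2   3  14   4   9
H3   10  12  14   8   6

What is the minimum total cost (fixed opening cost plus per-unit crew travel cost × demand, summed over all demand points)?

Open {H1, H2, H3}; cheapest assignment that respects the capacities:
  H1 (cap 18, load 14): #3, #4 — cost 11×13 + 3×3 = 152
  H2 (cap 15, load 14): #1, #2 — cost 3×2 + 11×3 = 39
  H3 (cap 11, load 9): #5 — cost 9×6 = 54
  Shipping 245, fixed 499 → total 744.
  Any other capacity-feasible assignment to {H1, H2, H3} ships for at least 245.
Total demand is 37 and no other set of sites has combined capacity ≥ 37, so {H1, H2, H3} is the only feasible choice of open sites. Minimum: 744.

744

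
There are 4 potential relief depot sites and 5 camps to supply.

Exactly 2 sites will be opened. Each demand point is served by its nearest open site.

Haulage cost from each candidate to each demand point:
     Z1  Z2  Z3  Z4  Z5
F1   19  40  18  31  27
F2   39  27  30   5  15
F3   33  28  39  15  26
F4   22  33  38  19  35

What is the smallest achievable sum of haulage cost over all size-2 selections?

Open {F1, F2}.
  Z1→F1 19, Z2→F2 27, Z3→F1 18, Z4→F2 5, Z5→F2 15  ⇒ total 84.
Compare {F2, F4}: total 99.
Compare {F1, F3}: total 106.
No size-2 selection does better; minimum is 84.

84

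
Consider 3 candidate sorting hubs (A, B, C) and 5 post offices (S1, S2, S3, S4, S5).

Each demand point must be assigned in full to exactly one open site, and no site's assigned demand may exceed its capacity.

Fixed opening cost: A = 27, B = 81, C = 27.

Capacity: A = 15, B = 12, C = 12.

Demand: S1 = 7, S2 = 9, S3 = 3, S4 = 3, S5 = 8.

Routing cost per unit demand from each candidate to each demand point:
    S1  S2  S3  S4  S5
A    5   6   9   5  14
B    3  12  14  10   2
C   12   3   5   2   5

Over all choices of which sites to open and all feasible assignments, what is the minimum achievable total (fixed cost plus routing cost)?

Open {A, B, C}; cheapest assignment that respects the capacities:
  A (cap 15, load 10): S1, S4 — cost 7×5 + 3×5 = 50
  B (cap 12, load 8): S5 — cost 8×2 = 16
  C (cap 12, load 12): S2, S3 — cost 9×3 + 3×5 = 42
  Shipping 108, fixed 135 → total 243.
  Any other capacity-feasible assignment to {A, B, C} ships for at least 108.
Total demand is 30 and no other set of sites has combined capacity ≥ 30, so {A, B, C} is the only feasible choice of open sites. Minimum: 243.

243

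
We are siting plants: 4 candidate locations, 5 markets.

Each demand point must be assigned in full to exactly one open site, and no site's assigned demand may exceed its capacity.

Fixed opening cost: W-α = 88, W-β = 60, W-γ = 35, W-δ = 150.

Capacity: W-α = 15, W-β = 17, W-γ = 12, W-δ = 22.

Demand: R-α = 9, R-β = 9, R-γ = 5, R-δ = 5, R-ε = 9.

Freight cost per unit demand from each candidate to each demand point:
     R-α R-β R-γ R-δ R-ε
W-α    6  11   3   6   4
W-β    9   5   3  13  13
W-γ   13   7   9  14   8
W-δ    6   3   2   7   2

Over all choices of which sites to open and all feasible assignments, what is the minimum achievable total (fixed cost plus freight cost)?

399

Open {W-α, W-β, W-γ}; cheapest assignment that respects the capacities:
  W-α (cap 15, load 14): R-α, R-δ — cost 9×6 + 5×6 = 84
  W-β (cap 17, load 14): R-β, R-γ — cost 9×5 + 5×3 = 60
  W-γ (cap 12, load 9): R-ε — cost 9×8 = 72
  Shipping 216, fixed 183 → total 399.
  Any other capacity-feasible assignment to {W-α, W-β, W-γ} ships for at least 216.
Compare {W-α, W-β, W-δ}: its best feasible assignment gives total 442.
Compare {W-α, W-γ, W-δ}: its best feasible assignment gives total 447.
Every other set of open sites that can feasibly serve all demand totals ≥ 442 even under its best assignment. Minimum: 399.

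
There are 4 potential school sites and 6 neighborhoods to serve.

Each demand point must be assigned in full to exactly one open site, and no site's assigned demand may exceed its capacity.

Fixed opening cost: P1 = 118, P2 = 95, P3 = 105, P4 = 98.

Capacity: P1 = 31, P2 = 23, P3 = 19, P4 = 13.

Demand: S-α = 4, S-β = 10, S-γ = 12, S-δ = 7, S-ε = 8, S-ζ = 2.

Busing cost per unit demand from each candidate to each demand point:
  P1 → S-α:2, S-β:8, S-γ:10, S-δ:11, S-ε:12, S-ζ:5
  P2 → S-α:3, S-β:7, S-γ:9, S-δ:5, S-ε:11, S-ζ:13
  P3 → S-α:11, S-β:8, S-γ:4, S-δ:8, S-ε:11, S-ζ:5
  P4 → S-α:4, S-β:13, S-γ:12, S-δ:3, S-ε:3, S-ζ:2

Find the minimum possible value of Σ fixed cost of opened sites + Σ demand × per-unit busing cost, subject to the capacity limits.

491

Open {P2, P3, P4}; cheapest assignment that respects the capacities:
  P2 (cap 23, load 21): S-α, S-β, S-δ — cost 4×3 + 10×7 + 7×5 = 117
  P3 (cap 19, load 12): S-γ — cost 12×4 = 48
  P4 (cap 13, load 10): S-ε, S-ζ — cost 8×3 + 2×2 = 28
  Shipping 193, fixed 298 → total 491.
  Any other capacity-feasible assignment to {P2, P3, P4} ships for at least 193.
Compare {P1, P3}: its best feasible assignment gives total 521.
Compare {P1, P3, P4}: its best feasible assignment gives total 541.
Every other set of open sites that can feasibly serve all demand totals ≥ 521 even under its best assignment. Minimum: 491.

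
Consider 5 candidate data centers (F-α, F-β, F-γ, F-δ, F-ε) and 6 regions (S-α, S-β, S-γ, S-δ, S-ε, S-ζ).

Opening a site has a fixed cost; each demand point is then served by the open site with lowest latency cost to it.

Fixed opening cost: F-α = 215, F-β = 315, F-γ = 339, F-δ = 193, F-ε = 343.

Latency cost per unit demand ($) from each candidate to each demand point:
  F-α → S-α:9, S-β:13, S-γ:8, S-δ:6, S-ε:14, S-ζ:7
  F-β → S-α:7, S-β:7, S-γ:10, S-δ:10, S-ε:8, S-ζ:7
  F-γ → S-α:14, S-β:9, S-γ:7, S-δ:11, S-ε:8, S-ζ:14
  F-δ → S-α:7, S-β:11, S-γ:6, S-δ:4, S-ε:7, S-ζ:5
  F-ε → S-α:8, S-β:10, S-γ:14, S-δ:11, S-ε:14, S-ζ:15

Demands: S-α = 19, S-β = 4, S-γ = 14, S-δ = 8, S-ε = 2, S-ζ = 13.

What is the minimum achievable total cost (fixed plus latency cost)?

565

Open {F-δ}: assign each demand point to its cheapest open site.
  S-α→F-δ 19×7=133, S-β→F-δ 4×11=44, S-γ→F-δ 14×6=84, S-δ→F-δ 8×4=32, S-ε→F-δ 2×7=14, S-ζ→F-δ 13×5=65
  latency cost 372, fixed 193 → total 565.
Compare {F-α}: latency cost 502 + fixed 215 = 717.
Compare {F-α, F-δ}: latency cost 372 + fixed 408 = 780.
Compare {F-β}: latency cost 488 + fixed 315 = 803.
All other subsets cost ≥ 717. Minimum total cost: 565.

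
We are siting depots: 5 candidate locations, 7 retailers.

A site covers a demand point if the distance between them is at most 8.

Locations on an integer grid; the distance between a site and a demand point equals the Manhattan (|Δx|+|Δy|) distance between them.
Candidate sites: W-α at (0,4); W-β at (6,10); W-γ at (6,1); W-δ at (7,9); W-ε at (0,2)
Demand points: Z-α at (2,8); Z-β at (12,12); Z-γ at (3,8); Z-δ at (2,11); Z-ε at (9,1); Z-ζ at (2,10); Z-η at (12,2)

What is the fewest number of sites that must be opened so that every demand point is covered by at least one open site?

2

Coverage sets (demand points within 8 of each site):
  W-α: {Z-α, Z-γ, Z-ζ}
  W-β: {Z-α, Z-β, Z-γ, Z-δ, Z-ζ}
  W-γ: {Z-ε, Z-η}
  W-δ: {Z-α, Z-β, Z-γ, Z-δ, Z-ζ}
  W-ε: {Z-α}
No single site covers all 7 demand points.
But {W-β, W-γ} covers everything, so the minimum is 2.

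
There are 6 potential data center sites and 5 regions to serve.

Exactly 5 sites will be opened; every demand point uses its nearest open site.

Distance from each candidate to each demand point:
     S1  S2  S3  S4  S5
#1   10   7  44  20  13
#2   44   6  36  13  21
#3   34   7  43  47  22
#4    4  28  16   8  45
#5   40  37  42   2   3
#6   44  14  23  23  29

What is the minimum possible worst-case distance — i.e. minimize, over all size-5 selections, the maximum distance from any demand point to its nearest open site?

Open {#1, #2, #3, #4, #5}.
  Farthest demand point is S3 at distance 16 (to #4); all others are ≤ 16.
With {#1, #2, #3, #4, #6} the worst case is 16.
With {#1, #2, #4, #5, #6} the worst case is 16.
No size-5 selection achieves below 16.

16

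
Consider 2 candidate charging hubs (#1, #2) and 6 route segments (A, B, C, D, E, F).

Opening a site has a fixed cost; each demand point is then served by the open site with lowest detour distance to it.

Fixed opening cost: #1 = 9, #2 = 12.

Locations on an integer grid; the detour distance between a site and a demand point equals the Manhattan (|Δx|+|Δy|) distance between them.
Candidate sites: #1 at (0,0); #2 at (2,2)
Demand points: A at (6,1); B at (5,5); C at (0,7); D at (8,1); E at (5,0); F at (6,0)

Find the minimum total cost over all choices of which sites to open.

48

Open {#2}: assign each demand point to its cheapest open site.
  A→#2 5, B→#2 6, C→#2 7, D→#2 7, E→#2 5, F→#2 6
  detour distance 36, fixed 12 → total 48.
Compare {#1}: detour distance 44 + fixed 9 = 53.
Compare {#1, #2}: detour distance 36 + fixed 21 = 57.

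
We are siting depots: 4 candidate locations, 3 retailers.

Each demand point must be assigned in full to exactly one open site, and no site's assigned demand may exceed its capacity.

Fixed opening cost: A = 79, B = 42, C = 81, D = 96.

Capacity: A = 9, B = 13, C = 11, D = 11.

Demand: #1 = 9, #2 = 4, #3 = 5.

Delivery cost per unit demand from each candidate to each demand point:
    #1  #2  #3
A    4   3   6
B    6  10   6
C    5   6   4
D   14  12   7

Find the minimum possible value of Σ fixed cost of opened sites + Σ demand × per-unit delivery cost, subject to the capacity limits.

Open {A, B}; cheapest assignment that respects the capacities:
  A (cap 9, load 9): #2, #3 — cost 4×3 + 5×6 = 42
  B (cap 13, load 9): #1 — cost 9×6 = 54
  Shipping 96, fixed 121 → total 217.
  Any other capacity-feasible assignment to {A, B} ships for at least 96.
Compare {B, C}: its best feasible assignment gives total 221.
Compare {A, C}: its best feasible assignment gives total 240.
Every other set of open sites that can feasibly serve all demand totals ≥ 221 even under its best assignment. Minimum: 217.

217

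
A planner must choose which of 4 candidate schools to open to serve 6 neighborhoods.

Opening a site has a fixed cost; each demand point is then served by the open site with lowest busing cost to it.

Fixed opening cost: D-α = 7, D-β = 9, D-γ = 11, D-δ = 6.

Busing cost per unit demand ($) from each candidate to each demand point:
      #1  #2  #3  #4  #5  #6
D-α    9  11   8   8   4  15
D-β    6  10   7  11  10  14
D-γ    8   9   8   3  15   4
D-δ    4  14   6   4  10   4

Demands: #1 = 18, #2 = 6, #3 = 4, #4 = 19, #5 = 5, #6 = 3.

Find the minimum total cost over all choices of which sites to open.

Open {D-α, D-γ, D-δ}: assign each demand point to its cheapest open site.
  #1→D-δ 18×4=72, #2→D-γ 6×9=54, #3→D-δ 4×6=24, #4→D-γ 19×3=57, #5→D-α 5×4=20, #6→D-γ 3×4=12
  busing cost 239, fixed 24 → total 263.
Compare {D-α, D-β, D-γ, D-δ}: busing cost 239 + fixed 33 = 272.
Compare {D-α, D-δ}: busing cost 270 + fixed 13 = 283.
Compare {D-γ, D-δ}: busing cost 269 + fixed 17 = 286.
All other subsets cost ≥ 272. Minimum total cost: 263.

263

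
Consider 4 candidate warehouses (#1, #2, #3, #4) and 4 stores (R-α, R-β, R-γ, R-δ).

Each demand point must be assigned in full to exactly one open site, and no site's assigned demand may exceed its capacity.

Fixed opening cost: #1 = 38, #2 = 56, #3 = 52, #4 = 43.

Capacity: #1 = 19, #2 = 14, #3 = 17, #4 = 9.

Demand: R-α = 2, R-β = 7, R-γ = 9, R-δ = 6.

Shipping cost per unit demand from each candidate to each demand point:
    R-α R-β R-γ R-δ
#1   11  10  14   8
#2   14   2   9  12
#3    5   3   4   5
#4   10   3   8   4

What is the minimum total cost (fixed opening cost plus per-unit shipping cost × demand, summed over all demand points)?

Open {#3, #4}; cheapest assignment that respects the capacities:
  #3 (cap 17, load 17): R-α, R-γ, R-δ — cost 2×5 + 9×4 + 6×5 = 76
  #4 (cap 9, load 7): R-β — cost 7×3 = 21
  Shipping 97, fixed 95 → total 192.
  Any other capacity-feasible assignment to {#3, #4} ships for at least 97.
Compare {#2, #3}: its best feasible assignment gives total 198.
Compare {#1, #3}: its best feasible assignment gives total 217.
Every other set of open sites that can feasibly serve all demand totals ≥ 198 even under its best assignment. Minimum: 192.

192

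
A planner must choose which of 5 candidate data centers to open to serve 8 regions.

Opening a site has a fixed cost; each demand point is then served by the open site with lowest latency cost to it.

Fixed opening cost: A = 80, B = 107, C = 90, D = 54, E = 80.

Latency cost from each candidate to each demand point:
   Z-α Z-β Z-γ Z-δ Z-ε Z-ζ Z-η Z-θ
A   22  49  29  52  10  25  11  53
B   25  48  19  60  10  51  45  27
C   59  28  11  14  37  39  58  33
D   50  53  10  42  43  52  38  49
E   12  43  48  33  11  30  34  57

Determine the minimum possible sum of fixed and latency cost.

Open {A, C}: assign each demand point to its cheapest open site.
  Z-α→A 22, Z-β→C 28, Z-γ→C 11, Z-δ→C 14, Z-ε→A 10, Z-ζ→A 25, Z-η→A 11, Z-θ→C 33
  latency cost 154, fixed 170 → total 324.
Compare {A}: latency cost 251 + fixed 80 = 331.
Compare {C, E}: latency cost 173 + fixed 170 = 343.
Compare {E}: latency cost 268 + fixed 80 = 348.
All other subsets cost ≥ 331. Minimum total cost: 324.

324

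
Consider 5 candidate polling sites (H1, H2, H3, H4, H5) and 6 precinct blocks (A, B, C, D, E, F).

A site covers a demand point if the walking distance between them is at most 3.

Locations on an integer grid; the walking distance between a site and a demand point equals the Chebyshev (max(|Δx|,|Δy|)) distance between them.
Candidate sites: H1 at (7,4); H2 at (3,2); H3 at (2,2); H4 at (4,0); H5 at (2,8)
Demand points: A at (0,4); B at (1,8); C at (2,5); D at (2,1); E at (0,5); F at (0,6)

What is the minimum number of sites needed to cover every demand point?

Coverage sets (demand points within 3 of each site):
  H1: {}
  H2: {A, C, D, E}
  H3: {A, C, D, E}
  H4: {D}
  H5: {B, C, E, F}
No single site covers all 6 demand points.
But {H2, H5} covers everything, so the minimum is 2.

2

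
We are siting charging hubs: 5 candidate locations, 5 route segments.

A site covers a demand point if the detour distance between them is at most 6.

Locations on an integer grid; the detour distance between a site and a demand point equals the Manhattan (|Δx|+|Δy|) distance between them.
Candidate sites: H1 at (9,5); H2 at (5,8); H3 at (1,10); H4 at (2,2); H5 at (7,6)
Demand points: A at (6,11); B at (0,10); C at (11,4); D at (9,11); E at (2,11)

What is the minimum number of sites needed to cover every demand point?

2

Coverage sets (demand points within 6 of each site):
  H1: {C, D}
  H2: {A, E}
  H3: {A, B, E}
  H4: {}
  H5: {A, C}
No single site covers all 5 demand points.
But {H1, H3} covers everything, so the minimum is 2.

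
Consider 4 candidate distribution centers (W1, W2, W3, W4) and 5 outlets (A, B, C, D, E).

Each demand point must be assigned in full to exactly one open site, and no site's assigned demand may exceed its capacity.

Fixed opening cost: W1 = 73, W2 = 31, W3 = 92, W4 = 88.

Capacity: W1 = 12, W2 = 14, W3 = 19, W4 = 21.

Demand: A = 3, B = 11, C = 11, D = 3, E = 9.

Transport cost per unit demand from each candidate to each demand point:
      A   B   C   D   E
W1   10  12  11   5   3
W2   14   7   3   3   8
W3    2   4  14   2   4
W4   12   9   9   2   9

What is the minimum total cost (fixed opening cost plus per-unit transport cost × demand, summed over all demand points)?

312

Open {W1, W2, W3}; cheapest assignment that respects the capacities:
  W1 (cap 12, load 9): E — cost 9×3 = 27
  W2 (cap 14, load 11): C — cost 11×3 = 33
  W3 (cap 19, load 17): A, B, D — cost 3×2 + 11×4 + 3×2 = 56
  Shipping 116, fixed 196 → total 312.
  Any other capacity-feasible assignment to {W1, W2, W3} ships for at least 116.
Compare {W2, W3, W4}: its best feasible assignment gives total 381.
Compare {W1, W2, W4}: its best feasible assignment gives total 387.
Every other set of open sites that can feasibly serve all demand totals ≥ 381 even under its best assignment. Minimum: 312.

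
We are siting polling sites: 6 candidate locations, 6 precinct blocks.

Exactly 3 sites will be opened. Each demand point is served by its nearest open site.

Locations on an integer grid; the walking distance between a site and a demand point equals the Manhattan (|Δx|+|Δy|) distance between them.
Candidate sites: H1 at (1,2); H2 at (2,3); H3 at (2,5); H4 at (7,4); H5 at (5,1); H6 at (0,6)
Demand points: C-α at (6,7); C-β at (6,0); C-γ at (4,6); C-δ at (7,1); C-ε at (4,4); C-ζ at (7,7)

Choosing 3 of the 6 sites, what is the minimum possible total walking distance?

Open {H3, H4, H5}.
  C-α→H4 4, C-β→H5 2, C-γ→H3 3, C-δ→H5 2, C-ε→H3 3, C-ζ→H4 3  ⇒ total 17.
Compare {H4, H5, H6}: total 18.
Compare {H1, H4, H5}: total 19.
No size-3 selection does better; minimum is 17.

17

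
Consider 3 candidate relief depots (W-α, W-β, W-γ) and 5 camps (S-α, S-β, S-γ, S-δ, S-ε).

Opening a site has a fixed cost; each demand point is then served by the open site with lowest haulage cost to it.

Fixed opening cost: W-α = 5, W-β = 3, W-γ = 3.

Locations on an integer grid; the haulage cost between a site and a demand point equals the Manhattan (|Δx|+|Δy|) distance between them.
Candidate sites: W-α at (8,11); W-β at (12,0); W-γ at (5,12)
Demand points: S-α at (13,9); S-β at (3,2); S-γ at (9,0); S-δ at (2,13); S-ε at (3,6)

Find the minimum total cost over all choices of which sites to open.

42

Open {W-β, W-γ}: assign each demand point to its cheapest open site.
  S-α→W-β 10, S-β→W-β 11, S-γ→W-β 3, S-δ→W-γ 4, S-ε→W-γ 8
  haulage cost 36, fixed 6 → total 42.
Compare {W-α, W-β, W-γ}: haulage cost 33 + fixed 11 = 44.
Compare {W-α, W-β}: haulage cost 39 + fixed 8 = 47.
Compare {W-α, W-γ}: haulage cost 43 + fixed 8 = 51.
All other subsets cost ≥ 44. Minimum total cost: 42.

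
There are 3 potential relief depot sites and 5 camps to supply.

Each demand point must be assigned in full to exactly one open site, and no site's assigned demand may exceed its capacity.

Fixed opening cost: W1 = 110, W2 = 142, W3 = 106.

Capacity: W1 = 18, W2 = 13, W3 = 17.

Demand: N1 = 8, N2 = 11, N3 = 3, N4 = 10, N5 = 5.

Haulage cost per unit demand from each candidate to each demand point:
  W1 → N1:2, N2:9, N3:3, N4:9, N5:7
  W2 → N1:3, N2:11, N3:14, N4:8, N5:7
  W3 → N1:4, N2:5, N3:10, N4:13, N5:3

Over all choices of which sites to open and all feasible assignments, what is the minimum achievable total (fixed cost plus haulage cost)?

533

Open {W1, W2, W3}; cheapest assignment that respects the capacities:
  W1 (cap 18, load 11): N1, N3 — cost 8×2 + 3×3 = 25
  W2 (cap 13, load 10): N4 — cost 10×8 = 80
  W3 (cap 17, load 16): N2, N5 — cost 11×5 + 5×3 = 70
  Shipping 175, fixed 358 → total 533.
  Any other capacity-feasible assignment to {W1, W2, W3} ships for at least 175.
Total demand is 37 and no other set of sites has combined capacity ≥ 37, so {W1, W2, W3} is the only feasible choice of open sites. Minimum: 533.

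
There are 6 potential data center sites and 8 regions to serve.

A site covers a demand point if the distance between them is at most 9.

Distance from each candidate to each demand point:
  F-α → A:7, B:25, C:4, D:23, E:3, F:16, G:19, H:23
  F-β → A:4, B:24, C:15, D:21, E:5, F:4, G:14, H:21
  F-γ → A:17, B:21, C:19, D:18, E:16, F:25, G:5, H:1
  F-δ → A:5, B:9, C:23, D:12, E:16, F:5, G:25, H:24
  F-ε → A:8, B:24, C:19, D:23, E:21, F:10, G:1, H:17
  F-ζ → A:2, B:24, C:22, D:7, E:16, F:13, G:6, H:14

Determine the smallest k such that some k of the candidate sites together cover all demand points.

Coverage sets (demand points within 9 of each site):
  F-α: {A, C, E}
  F-β: {A, E, F}
  F-γ: {G, H}
  F-δ: {A, B, F}
  F-ε: {A, G}
  F-ζ: {A, D, G}
No 3 sites suffice: every size-3 union leaves at least one demand point uncovered.
But {F-α, F-γ, F-δ, F-ζ} covers everything, so the minimum is 4.

4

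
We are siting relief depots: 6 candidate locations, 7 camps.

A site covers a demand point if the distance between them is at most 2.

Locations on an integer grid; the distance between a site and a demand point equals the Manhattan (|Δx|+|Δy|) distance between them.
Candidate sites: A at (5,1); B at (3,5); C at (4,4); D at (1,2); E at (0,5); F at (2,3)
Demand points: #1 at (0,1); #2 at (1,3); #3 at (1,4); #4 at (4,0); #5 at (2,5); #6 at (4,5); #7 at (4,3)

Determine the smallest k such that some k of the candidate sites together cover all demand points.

Coverage sets (demand points within 2 of each site):
  A: {#4}
  B: {#5, #6}
  C: {#6, #7}
  D: {#1, #2, #3}
  E: {#3, #5}
  F: {#2, #3, #5, #7}
No 3 sites suffice: every size-3 union leaves at least one demand point uncovered.
But {A, B, C, D} covers everything, so the minimum is 4.

4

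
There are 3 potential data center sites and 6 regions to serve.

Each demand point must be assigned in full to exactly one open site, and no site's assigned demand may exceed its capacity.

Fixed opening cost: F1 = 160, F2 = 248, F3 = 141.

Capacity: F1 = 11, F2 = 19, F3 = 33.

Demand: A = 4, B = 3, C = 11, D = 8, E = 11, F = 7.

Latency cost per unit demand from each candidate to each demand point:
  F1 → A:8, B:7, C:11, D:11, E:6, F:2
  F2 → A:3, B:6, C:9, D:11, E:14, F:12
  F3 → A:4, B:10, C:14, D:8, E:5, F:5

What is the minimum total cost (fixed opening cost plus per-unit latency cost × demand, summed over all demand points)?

Open {F1, F3}; cheapest assignment that respects the capacities:
  F1 (cap 11, load 11): C — cost 11×11 = 121
  F3 (cap 33, load 33): A, B, D, E, F — cost 4×4 + 3×10 + 8×8 + 11×5 + 7×5 = 200
  Shipping 321, fixed 301 → total 622.
  Any other capacity-feasible assignment to {F1, F3} ships for at least 321.
Compare {F2, F3}: its best feasible assignment gives total 672.
Compare {F1, F2, F3}: its best feasible assignment gives total 811.
Every other set of open sites that can feasibly serve all demand totals ≥ 672 even under its best assignment. Minimum: 622.

622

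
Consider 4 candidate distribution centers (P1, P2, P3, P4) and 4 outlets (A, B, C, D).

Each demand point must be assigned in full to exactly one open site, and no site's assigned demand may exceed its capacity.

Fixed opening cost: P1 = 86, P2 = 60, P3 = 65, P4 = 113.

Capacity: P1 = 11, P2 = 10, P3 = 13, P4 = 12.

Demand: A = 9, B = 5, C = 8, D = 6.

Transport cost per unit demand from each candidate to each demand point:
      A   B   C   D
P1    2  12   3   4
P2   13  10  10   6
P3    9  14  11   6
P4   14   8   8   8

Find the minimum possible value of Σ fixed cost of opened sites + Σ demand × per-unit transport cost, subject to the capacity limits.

415

Open {P1, P2, P3}; cheapest assignment that respects the capacities:
  P1 (cap 11, load 9): A — cost 9×2 = 18
  P2 (cap 10, load 8): C — cost 8×10 = 80
  P3 (cap 13, load 11): B, D — cost 5×14 + 6×6 = 106
  Shipping 204, fixed 211 → total 415.
  Any other capacity-feasible assignment to {P1, P2, P3} ships for at least 204.
Compare {P1, P2, P4}: its best feasible assignment gives total 445.
Compare {P1, P3, P4}: its best feasible assignment gives total 452.
Every other set of open sites that can feasibly serve all demand totals ≥ 445 even under its best assignment. Minimum: 415.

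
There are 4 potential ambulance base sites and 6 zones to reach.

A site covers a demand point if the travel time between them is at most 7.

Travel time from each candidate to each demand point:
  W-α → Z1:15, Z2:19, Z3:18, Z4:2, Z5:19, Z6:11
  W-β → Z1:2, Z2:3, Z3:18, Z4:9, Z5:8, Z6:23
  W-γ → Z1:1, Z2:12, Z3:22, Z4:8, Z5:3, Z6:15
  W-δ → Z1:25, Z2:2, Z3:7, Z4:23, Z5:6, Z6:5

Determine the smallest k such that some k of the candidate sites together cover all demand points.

3

Coverage sets (demand points within 7 of each site):
  W-α: {Z4}
  W-β: {Z1, Z2}
  W-γ: {Z1, Z5}
  W-δ: {Z2, Z3, Z5, Z6}
No 2 sites suffice: every size-2 union leaves at least one demand point uncovered.
But {W-α, W-β, W-δ} covers everything, so the minimum is 3.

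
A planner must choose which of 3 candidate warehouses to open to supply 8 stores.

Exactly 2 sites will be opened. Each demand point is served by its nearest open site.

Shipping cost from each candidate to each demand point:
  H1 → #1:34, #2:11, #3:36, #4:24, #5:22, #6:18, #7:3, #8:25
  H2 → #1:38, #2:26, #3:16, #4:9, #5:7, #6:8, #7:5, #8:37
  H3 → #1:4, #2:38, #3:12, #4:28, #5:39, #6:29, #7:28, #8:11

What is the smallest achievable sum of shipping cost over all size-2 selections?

Open {H2, H3}.
  #1→H3 4, #2→H2 26, #3→H3 12, #4→H2 9, #5→H2 7, #6→H2 8, #7→H2 5, #8→H3 11  ⇒ total 82.
Compare {H1, H3}: total 105.
Compare {H1, H2}: total 113.

82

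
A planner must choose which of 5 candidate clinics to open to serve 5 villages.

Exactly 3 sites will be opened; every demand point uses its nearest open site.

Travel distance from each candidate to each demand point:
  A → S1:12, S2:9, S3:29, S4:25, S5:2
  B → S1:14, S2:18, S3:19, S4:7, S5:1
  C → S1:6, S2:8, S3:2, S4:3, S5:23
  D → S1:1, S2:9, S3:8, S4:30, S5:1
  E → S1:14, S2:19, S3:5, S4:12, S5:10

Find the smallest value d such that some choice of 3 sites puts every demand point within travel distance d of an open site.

8

Open {A, B, C}.
  Farthest demand point is S2 at travel distance 8 (to C); all others are ≤ 8.
With {A, C, D} the worst case is 8.
With {A, C, E} the worst case is 8.
No size-3 selection achieves below 8.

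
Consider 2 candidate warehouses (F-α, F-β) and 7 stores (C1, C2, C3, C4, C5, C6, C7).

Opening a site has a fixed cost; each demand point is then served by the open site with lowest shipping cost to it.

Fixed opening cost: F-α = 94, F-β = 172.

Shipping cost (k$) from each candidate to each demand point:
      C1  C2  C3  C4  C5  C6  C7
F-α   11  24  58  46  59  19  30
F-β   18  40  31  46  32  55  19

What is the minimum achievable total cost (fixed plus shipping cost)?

Open {F-α}: assign each demand point to its cheapest open site.
  C1→F-α 11, C2→F-α 24, C3→F-α 58, C4→F-α 46, C5→F-α 59, C6→F-α 19, C7→F-α 30
  shipping cost 247, fixed 94 → total 341.
Compare {F-β}: shipping cost 241 + fixed 172 = 413.
Compare {F-α, F-β}: shipping cost 182 + fixed 266 = 448.

341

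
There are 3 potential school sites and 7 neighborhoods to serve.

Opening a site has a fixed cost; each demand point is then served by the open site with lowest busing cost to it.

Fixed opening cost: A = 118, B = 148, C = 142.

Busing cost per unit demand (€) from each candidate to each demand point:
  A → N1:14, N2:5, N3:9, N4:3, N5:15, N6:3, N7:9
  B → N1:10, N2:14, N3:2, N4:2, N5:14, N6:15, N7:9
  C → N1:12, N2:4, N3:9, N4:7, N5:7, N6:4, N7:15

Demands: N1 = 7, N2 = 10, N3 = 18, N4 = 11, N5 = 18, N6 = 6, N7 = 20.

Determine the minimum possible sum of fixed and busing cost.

Open {B, C}: assign each demand point to its cheapest open site.
  N1→B 7×10=70, N2→C 10×4=40, N3→B 18×2=36, N4→B 11×2=22, N5→C 18×7=126, N6→C 6×4=24, N7→B 20×9=180
  busing cost 498, fixed 290 → total 788.
Compare {A, B}: busing cost 628 + fixed 266 = 894.
Compare {A, B, C}: busing cost 492 + fixed 408 = 900.
Compare {A, C}: busing cost 643 + fixed 260 = 903.
All other subsets cost ≥ 894. Minimum total cost: 788.

788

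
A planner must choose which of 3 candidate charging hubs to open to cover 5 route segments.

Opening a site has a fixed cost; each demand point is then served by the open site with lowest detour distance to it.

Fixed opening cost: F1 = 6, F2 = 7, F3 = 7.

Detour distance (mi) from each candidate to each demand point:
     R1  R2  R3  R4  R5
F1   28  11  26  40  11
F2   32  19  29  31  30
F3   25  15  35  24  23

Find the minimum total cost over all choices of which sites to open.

Open {F1, F3}: assign each demand point to its cheapest open site.
  R1→F3 25, R2→F1 11, R3→F1 26, R4→F3 24, R5→F1 11
  detour distance 97, fixed 13 → total 110.
Compare {F1, F2, F3}: detour distance 97 + fixed 20 = 117.
Compare {F1, F2}: detour distance 107 + fixed 13 = 120.
Compare {F1}: detour distance 116 + fixed 6 = 122.
All other subsets cost ≥ 117. Minimum total cost: 110.

110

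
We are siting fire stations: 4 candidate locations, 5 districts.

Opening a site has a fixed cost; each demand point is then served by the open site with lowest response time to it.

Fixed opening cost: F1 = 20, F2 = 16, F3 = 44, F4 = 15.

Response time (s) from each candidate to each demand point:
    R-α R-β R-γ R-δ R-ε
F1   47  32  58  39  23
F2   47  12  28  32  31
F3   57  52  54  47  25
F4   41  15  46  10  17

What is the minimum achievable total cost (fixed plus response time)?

Open {F2, F4}: assign each demand point to its cheapest open site.
  R-α→F4 41, R-β→F2 12, R-γ→F2 28, R-δ→F4 10, R-ε→F4 17
  response time 108, fixed 31 → total 139.
Compare {F4}: response time 129 + fixed 15 = 144.
Compare {F1, F2, F4}: response time 108 + fixed 51 = 159.
Compare {F1, F4}: response time 129 + fixed 35 = 164.
All other subsets cost ≥ 144. Minimum total cost: 139.

139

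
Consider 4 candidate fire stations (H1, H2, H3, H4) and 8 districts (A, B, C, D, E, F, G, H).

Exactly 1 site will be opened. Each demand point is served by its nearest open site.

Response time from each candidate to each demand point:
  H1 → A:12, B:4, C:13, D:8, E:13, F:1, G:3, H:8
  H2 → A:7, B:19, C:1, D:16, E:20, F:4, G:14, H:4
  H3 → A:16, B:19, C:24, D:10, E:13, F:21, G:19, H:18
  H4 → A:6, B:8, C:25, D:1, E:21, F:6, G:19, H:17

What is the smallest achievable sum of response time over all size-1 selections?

Open {H1}.
  A→H1 12, B→H1 4, C→H1 13, D→H1 8, E→H1 13, F→H1 1, G→H1 3, H→H1 8  ⇒ total 62.
Compare {H2}: total 85.
Compare {H4}: total 103.
No size-1 selection does better; minimum is 62.

62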